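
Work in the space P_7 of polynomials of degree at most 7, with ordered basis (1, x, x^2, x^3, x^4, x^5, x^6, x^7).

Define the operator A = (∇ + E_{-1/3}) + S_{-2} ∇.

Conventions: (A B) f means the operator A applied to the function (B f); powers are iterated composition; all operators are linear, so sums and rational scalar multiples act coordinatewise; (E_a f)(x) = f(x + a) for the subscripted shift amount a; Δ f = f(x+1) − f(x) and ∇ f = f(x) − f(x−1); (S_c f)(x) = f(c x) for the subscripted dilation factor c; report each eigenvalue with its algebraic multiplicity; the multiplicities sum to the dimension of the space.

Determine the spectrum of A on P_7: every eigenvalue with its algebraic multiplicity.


λ = 1 (multiplicity 8)

image of 1: 1
image of x: x + 5/3
image of x^2: x^2 - (8/3)x - 17/9
image of x^3: x^3 + 14x^2 + (10/3)x + 53/27
image of x^4: x^4 - (88/3)x^3 - (88/3)x^2 - (112/27)x - 161/81
image of x^5: x^5 + (250/3)x^4 + (640/9)x^3 + (1340/27)x^2 + (410/81)x + 485/243
image of x^6: x^6 - 188x^5 - (760/3)x^4 - (3800/27)x^3 - (2020/27)x^2 - (488/81)x - 1457/729
image of x^7: x^7 + (1358/3)x^6 + (1960/3)x^5 + (16030/27)x^4 + (19880/81)x^3 + (8498/81)x^2 + (5110/729)x + 4373/2187
the matrix is upper triangular; its diagonal is (1, 1, 1, 1, 1, 1, 1, 1)
for a triangular matrix the eigenvalues are the diagonal entries, with algebraic multiplicity their repetition count


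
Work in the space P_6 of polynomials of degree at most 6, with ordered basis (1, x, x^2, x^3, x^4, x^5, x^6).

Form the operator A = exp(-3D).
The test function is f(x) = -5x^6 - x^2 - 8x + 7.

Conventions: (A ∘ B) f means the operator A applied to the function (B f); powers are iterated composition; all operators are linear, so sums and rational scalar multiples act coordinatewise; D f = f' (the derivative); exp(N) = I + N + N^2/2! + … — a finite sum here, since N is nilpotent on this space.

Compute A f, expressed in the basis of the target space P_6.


order-1 term: 90x^5 + 6x + 24
order-2 term: -675x^4 - 9
order-3 term: 2700x^3
order-4 term: -6075x^2
order-5 term: 7290x
order-6 term: -3645
the series for exp(-3D) f terminates at order 6
exp(-3D) f = -5x^6 + 90x^5 - 675x^4 + 2700x^3 - 6076x^2 + 7288x - 3623

the image equals g(x) = -5x^6 + 90x^5 - 675x^4 + 2700x^3 - 6076x^2 + 7288x - 3623


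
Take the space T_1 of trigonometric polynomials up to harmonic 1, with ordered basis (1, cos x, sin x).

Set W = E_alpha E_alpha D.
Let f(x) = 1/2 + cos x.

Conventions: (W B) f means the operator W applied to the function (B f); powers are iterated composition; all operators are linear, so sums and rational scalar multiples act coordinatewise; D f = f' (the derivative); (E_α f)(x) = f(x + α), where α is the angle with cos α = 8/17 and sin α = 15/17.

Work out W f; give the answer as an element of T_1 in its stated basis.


D f = -sin x
E_alpha D f = -(15/17)cos x - (8/17)sin x
E_alpha (E_alpha D) f = -(240/289)cos x + (161/289)sin x

the image equals g(x) = -(240/289)cos x + (161/289)sin x


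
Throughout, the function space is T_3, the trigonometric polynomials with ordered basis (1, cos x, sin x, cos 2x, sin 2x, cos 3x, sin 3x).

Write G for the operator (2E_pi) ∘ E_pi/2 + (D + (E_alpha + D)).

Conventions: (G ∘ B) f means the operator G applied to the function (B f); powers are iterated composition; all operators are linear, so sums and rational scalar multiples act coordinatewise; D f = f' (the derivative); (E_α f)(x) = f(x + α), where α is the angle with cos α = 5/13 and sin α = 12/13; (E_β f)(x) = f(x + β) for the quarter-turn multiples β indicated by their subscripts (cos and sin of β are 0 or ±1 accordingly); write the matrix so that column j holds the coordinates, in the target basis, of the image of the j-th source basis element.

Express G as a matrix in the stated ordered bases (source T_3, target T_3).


image of 1: 3
image of cos x: (5/13)cos x - (12/13)sin x
image of sin x: (12/13)cos x + (5/13)sin x
image of cos 2x: -(457/169)cos 2x - (796/169)sin 2x
image of sin 2x: (796/169)cos 2x - (457/169)sin 2x
image of cos 3x: -(2035/2197)cos 3x - (16748/2197)sin 3x
image of sin 3x: (16748/2197)cos 3x - (2035/2197)sin 3x
each image's coordinates form column j of the matrix

the matrix is [[3, 0, 0, 0, 0, 0, 0]; [0, 5/13, 12/13, 0, 0, 0, 0]; [0, -12/13, 5/13, 0, 0, 0, 0]; [0, 0, 0, -457/169, 796/169, 0, 0]; [0, 0, 0, -796/169, -457/169, 0, 0]; [0, 0, 0, 0, 0, -2035/2197, 16748/2197]; [0, 0, 0, 0, 0, -16748/2197, -2035/2197]] (rows listed top to bottom)


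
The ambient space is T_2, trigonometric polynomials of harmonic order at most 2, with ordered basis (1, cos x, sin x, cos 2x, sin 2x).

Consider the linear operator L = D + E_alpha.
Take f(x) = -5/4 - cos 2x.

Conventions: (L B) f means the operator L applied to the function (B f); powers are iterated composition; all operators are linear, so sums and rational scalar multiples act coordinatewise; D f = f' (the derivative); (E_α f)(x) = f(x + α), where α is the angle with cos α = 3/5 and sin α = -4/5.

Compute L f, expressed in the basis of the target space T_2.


the result is g(x) = -5/4 + (7/25)cos 2x + (26/25)sin 2x

D f = 2sin 2x
E_alpha f = -5/4 + (7/25)cos 2x - (24/25)sin 2x
(D + E_alpha) f = -5/4 + (7/25)cos 2x + (26/25)sin 2x


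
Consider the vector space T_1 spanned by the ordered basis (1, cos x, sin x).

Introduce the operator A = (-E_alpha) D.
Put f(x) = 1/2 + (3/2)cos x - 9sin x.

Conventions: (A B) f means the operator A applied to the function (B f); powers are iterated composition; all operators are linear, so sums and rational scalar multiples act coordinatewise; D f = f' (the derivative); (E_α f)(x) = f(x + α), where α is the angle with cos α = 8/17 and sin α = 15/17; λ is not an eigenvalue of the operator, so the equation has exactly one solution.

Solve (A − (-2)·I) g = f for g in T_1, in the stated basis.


write g with unknown coordinates in the stated basis and equate coefficients in (A − (-2)·I) g = f
solving from the highest basis element down gives g = 1/4 + (3/290)cos x - (453/145)sin x
check: A g = (429/290)cos x - (399/145)sin x
so A g − (-2)·g = 1/2 + (3/2)cos x - 9sin x = f ✓

g(x) = 1/4 + (3/290)cos x - (453/145)sin x


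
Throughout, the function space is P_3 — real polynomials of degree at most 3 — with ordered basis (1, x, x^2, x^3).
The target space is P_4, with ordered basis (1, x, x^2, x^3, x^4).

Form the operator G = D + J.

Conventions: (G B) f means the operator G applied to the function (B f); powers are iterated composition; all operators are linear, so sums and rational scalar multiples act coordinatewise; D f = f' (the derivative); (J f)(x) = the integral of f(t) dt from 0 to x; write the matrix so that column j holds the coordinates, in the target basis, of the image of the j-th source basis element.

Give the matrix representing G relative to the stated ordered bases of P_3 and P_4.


the matrix is [[0, 1, 0, 0]; [1, 0, 2, 0]; [0, 1/2, 0, 3]; [0, 0, 1/3, 0]; [0, 0, 0, 1/4]] (rows listed top to bottom)

image of 1: x
image of x: (1/2)x^2 + 1
image of x^2: (1/3)x^3 + 2x
image of x^3: (1/4)x^4 + 3x^2
each image's coordinates form column j of the matrix


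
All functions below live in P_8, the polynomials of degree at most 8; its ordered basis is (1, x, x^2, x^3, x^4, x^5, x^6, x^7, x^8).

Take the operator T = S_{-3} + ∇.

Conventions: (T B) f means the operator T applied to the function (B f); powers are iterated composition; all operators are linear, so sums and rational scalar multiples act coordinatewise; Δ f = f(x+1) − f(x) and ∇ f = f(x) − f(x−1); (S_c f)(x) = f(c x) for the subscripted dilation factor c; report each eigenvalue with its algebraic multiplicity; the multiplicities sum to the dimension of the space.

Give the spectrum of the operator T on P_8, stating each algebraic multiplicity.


image of 1: 1
image of x: -3x + 1
image of x^2: 9x^2 + 2x - 1
image of x^3: -27x^3 + 3x^2 - 3x + 1
image of x^4: 81x^4 + 4x^3 - 6x^2 + 4x - 1
image of x^5: -243x^5 + 5x^4 - 10x^3 + 10x^2 - 5x + 1
image of x^6: 729x^6 + 6x^5 - 15x^4 + 20x^3 - 15x^2 + 6x - 1
image of x^7: -2187x^7 + 7x^6 - 21x^5 + 35x^4 - 35x^3 + 21x^2 - 7x + 1
image of x^8: 6561x^8 + 8x^7 - 28x^6 + 56x^5 - 70x^4 + 56x^3 - 28x^2 + 8x - 1
the matrix is upper triangular; its diagonal is (1, -3, 9, -27, 81, -243, 729, -2187, 6561)
for a triangular matrix the eigenvalues are the diagonal entries, with algebraic multiplicity their repetition count

λ = -2187 (multiplicity 1), λ = -243 (multiplicity 1), λ = -27 (multiplicity 1), λ = -3 (multiplicity 1), λ = 1 (multiplicity 1), λ = 9 (multiplicity 1), λ = 81 (multiplicity 1), λ = 729 (multiplicity 1), λ = 6561 (multiplicity 1)


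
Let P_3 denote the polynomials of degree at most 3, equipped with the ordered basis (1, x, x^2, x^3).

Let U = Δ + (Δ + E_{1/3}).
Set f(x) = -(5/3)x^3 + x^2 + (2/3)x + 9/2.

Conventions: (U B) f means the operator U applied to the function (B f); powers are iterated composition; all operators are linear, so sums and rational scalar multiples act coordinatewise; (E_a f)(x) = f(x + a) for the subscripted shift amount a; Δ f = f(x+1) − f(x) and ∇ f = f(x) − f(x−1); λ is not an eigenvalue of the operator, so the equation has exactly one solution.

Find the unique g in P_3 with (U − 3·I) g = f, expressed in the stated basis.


write g with unknown coordinates in the stated basis and equate coefficients in (U − 3·I) g = f
solving from the highest basis element down gives g = (5/6)x^3 + (29/12)x^2 + (143/18)x + 6751/648
check: U g = (5/6)x^3 + (33/4)x^2 + (49/2)x + 7723/216
so U g − 3·g = -(5/3)x^3 + x^2 + (2/3)x + 9/2 = f ✓

the image equals g(x) = (5/6)x^3 + (29/12)x^2 + (143/18)x + 6751/648


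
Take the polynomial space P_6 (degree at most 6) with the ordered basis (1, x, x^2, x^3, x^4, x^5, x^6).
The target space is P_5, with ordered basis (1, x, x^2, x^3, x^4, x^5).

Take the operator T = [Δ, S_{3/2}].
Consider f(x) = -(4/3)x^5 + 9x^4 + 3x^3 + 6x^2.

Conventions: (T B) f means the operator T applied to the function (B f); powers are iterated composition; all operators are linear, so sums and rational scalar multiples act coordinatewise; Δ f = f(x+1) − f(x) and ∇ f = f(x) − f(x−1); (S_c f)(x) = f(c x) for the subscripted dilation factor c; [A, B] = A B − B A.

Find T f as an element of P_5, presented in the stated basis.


S_{3/2} f = -(81/8)x^5 + (729/16)x^4 + (81/8)x^3 + (27/2)x^2
Δ S_{3/2} f = -(405/8)x^4 + 81x^3 + (405/2)x^2 + 189x + 945/16
Δ f = -(20/3)x^4 + (68/3)x^3 + (149/3)x^2 + (151/3)x + 50/3
S_{3/2} Δ f = -(135/4)x^4 + (153/2)x^3 + (447/4)x^2 + (151/2)x + 50/3
[Δ, S_{3/2}] f = -(135/8)x^4 + (9/2)x^3 + (363/4)x^2 + (227/2)x + 2035/48

g(x) = -(135/8)x^4 + (9/2)x^3 + (363/4)x^2 + (227/2)x + 2035/48


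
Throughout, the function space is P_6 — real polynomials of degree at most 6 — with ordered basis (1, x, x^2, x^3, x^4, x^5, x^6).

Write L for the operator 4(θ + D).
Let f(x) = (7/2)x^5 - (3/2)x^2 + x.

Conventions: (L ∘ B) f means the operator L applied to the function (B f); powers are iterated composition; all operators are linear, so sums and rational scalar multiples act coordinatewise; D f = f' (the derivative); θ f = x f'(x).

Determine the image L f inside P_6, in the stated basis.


g(x) = 70x^5 + 70x^4 - 12x^2 - 8x + 4

θ f = (35/2)x^5 - 3x^2 + x
D f = (35/2)x^4 - 3x + 1
(θ + D) f = (35/2)x^5 + (35/2)x^4 - 3x^2 - 2x + 1
(4(θ + D)) f = 70x^5 + 70x^4 - 12x^2 - 8x + 4


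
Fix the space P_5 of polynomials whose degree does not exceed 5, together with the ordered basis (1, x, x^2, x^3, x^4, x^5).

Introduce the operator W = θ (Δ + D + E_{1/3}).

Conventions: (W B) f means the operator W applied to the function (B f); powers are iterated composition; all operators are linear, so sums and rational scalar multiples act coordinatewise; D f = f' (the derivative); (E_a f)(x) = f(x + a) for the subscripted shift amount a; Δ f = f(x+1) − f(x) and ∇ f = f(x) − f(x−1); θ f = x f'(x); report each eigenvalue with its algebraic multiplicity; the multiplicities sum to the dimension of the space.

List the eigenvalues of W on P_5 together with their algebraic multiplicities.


λ = 0 (multiplicity 1), λ = 1 (multiplicity 1), λ = 2 (multiplicity 1), λ = 3 (multiplicity 1), λ = 4 (multiplicity 1), λ = 5 (multiplicity 1)

image of 1: 0
image of x: x
image of x^2: 2x^2 + (14/3)x
image of x^3: 3x^3 + 14x^2 + (10/3)x
image of x^4: 4x^4 + 28x^3 + (40/3)x^2 + (112/27)x
image of x^5: 5x^5 + (140/3)x^4 + (100/3)x^3 + (560/27)x^2 + (410/81)x
the matrix is upper triangular; its diagonal is (0, 1, 2, 3, 4, 5)
for a triangular matrix the eigenvalues are the diagonal entries, with algebraic multiplicity their repetition count


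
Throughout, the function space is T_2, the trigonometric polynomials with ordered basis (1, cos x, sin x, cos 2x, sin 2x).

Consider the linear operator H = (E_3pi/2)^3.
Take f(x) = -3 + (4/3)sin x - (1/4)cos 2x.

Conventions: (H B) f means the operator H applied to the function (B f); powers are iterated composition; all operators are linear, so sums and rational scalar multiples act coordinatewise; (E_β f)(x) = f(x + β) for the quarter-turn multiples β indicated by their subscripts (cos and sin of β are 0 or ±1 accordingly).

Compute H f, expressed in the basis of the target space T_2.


the image equals g(x) = -3 + (4/3)cos x + (1/4)cos 2x

E_3pi/2 f = -3 - (4/3)cos x + (1/4)cos 2x
E_3pi/2 E_3pi/2 f = -3 - (4/3)sin x - (1/4)cos 2x
E_3pi/2 E_3pi/2 E_3pi/2 f = -3 + (4/3)cos x + (1/4)cos 2x


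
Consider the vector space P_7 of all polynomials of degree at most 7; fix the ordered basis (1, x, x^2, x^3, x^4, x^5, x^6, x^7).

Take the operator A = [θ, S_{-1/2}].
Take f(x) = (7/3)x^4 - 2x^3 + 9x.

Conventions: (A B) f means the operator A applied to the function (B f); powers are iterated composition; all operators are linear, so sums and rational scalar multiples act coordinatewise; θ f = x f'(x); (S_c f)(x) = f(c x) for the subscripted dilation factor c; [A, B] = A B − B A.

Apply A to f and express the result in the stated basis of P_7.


g(x) = 0

S_{-1/2} f = (7/48)x^4 + (1/4)x^3 - (9/2)x
θ S_{-1/2} f = (7/12)x^4 + (3/4)x^3 - (9/2)x
θ f = (28/3)x^4 - 6x^3 + 9x
S_{-1/2} θ f = (7/12)x^4 + (3/4)x^3 - (9/2)x
[θ, S_{-1/2}] f = 0


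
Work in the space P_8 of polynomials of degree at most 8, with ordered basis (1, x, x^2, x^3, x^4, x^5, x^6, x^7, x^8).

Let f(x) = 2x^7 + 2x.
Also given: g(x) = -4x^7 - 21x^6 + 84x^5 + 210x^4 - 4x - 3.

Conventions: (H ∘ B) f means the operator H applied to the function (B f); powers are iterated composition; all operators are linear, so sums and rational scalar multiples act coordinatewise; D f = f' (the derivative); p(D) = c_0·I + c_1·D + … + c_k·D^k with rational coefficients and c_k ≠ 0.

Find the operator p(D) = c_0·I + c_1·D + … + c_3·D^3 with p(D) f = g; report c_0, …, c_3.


D^0 f = 2x^7 + 2x
D^1 f = 14x^6 + 2
D^2 f = 84x^5
D^3 f = 420x^4
matching coefficients of g against c_0 f + c_1 Df + … from the top degree down determines the c_i
solution: c_0 = -2, c_1 = -3/2, c_2 = 1, c_3 = 1/2

c_0 = -2, c_1 = -3/2, c_2 = 1, c_3 = 1/2


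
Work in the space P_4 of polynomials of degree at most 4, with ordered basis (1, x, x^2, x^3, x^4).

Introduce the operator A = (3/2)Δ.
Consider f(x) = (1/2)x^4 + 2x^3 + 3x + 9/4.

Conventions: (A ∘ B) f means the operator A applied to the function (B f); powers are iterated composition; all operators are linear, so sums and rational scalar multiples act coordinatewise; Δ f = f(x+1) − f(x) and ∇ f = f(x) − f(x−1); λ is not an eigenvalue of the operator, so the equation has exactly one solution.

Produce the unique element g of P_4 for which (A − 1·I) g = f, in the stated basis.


write g with unknown coordinates in the stated basis and equate coefficients in (A − 1·I) g = f
solving from the highest basis element down gives g = -(1/2)x^4 - 5x^3 - 27x^2 - (219/2)x - 861/4
check: A g = -3x^3 - 27x^2 - (213/2)x - 213
so A g − 1·g = (1/2)x^4 + 2x^3 + 3x + 9/4 = f ✓

the result is g(x) = -(1/2)x^4 - 5x^3 - 27x^2 - (219/2)x - 861/4


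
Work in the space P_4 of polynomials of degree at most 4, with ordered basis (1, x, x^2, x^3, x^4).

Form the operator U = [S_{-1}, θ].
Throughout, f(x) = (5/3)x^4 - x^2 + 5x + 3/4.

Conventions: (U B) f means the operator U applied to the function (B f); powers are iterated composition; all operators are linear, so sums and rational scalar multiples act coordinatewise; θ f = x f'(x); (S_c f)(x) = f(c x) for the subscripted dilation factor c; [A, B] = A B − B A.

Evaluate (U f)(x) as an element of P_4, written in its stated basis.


the image equals g(x) = 0

θ f = (20/3)x^4 - 2x^2 + 5x
S_{-1} θ f = (20/3)x^4 - 2x^2 - 5x
S_{-1} f = (5/3)x^4 - x^2 - 5x + 3/4
θ S_{-1} f = (20/3)x^4 - 2x^2 - 5x
[S_{-1}, θ] f = 0


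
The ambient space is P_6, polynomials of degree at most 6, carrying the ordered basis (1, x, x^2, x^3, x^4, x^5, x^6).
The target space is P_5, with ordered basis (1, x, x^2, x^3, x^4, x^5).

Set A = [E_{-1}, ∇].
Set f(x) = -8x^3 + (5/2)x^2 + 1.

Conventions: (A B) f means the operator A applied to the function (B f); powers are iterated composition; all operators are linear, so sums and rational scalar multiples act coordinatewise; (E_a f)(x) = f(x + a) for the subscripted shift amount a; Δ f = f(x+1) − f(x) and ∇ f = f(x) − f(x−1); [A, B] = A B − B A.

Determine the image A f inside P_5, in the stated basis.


the image equals g(x) = 0

∇ f = -24x^2 + 29x - 21/2
E_{-1} ∇ f = -24x^2 + 77x - 127/2
E_{-1} f = -8x^3 + (53/2)x^2 - 29x + 23/2
∇ E_{-1} f = -24x^2 + 77x - 127/2
[E_{-1}, ∇] f = 0


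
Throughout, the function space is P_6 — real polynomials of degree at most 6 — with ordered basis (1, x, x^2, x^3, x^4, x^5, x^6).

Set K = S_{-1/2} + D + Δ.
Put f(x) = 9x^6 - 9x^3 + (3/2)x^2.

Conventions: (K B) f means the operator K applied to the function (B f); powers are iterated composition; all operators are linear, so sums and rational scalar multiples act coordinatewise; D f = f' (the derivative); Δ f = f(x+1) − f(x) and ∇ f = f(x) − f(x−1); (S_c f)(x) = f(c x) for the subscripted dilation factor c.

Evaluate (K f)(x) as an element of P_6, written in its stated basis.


S_{-1/2} f = (9/64)x^6 + (9/8)x^3 + (3/8)x^2
D f = 54x^5 - 27x^2 + 3x
Δ f = 54x^5 + 135x^4 + 180x^3 + 108x^2 + 30x + 3/2
(S_{-1/2} + D + Δ) f = (9/64)x^6 + 108x^5 + 135x^4 + (1449/8)x^3 + (651/8)x^2 + 33x + 3/2

the result is g(x) = (9/64)x^6 + 108x^5 + 135x^4 + (1449/8)x^3 + (651/8)x^2 + 33x + 3/2


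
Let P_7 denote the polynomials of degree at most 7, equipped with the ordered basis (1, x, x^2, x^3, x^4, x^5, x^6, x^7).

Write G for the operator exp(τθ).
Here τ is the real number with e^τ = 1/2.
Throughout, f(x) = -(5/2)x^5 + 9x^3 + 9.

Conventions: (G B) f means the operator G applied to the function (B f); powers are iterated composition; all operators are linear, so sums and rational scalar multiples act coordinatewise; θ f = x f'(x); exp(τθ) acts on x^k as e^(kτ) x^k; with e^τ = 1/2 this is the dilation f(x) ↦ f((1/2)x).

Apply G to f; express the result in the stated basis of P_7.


exp(τθ) x^k = e^(kτ) x^k; with e^τ = 1/2 this sends x^k to (1/2)^k x^k
x^3 ↦ 1/8 x^3
x^5 ↦ 1/32 x^5
applying this coordinatewise to f: exp(τθ) f = -(5/64)x^5 + (9/8)x^3 + 9

the image equals g(x) = -(5/64)x^5 + (9/8)x^3 + 9


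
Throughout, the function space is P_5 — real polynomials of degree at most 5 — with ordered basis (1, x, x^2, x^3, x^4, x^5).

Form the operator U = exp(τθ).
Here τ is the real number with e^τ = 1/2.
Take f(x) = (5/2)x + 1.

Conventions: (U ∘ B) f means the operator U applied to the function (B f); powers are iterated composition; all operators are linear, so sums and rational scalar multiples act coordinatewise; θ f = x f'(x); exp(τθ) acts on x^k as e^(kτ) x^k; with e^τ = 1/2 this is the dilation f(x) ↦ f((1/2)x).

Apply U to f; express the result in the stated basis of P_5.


the image equals g(x) = (5/4)x + 1

exp(τθ) x^k = e^(kτ) x^k; with e^τ = 1/2 this sends x^k to (1/2)^k x^k
x ↦ 1/2 x
applying this coordinatewise to f: exp(τθ) f = (5/4)x + 1


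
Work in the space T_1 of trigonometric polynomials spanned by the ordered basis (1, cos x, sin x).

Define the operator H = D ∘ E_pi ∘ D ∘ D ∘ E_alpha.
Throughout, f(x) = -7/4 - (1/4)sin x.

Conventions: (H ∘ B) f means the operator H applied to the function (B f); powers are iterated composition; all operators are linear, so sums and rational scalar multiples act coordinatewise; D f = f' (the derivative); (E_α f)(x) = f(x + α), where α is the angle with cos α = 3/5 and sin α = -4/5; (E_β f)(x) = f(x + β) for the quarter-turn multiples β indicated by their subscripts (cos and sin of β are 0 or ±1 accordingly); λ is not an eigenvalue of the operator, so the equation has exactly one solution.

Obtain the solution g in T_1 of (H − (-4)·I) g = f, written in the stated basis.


the result is g(x) = -7/16 + (1/156)cos x - (2/39)sin x

write g with unknown coordinates in the stated basis and equate coefficients in (H − (-4)·I) g = f
solving from the highest basis element down gives g = -7/16 + (1/156)cos x - (2/39)sin x
check: H g = -(1/39)cos x - (7/156)sin x
so H g − (-4)·g = -7/4 - (1/4)sin x = f ✓


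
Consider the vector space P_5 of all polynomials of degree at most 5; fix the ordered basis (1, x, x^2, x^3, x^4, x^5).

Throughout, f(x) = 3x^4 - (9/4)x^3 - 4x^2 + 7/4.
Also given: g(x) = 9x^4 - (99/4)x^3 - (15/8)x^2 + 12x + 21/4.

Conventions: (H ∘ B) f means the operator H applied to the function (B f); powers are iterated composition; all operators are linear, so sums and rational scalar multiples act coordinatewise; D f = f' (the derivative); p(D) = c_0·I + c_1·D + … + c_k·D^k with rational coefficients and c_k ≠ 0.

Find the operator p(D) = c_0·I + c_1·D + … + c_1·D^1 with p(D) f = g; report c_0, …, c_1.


c_0 = 3, c_1 = -3/2

D^0 f = 3x^4 - (9/4)x^3 - 4x^2 + 7/4
D^1 f = 12x^3 - (27/4)x^2 - 8x
matching coefficients of g against c_0 f + c_1 Df + … from the top degree down determines the c_i
solution: c_0 = 3, c_1 = -3/2


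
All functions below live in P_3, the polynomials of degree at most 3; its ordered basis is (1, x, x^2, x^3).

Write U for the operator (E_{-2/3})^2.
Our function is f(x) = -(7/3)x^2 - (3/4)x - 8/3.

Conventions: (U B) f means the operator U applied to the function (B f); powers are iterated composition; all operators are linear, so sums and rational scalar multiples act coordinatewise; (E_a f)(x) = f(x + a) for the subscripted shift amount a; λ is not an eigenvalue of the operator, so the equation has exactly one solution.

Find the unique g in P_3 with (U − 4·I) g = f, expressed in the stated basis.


write g with unknown coordinates in the stated basis and equate coefficients in (U − 4·I) g = f
solving from the highest basis element down gives g = (7/9)x^2 - (143/324)x + 1127/729
check: U g = (7/9)x^2 - (815/324)x + 2564/729
so U g − 4·g = -(7/3)x^2 - (3/4)x - 8/3 = f ✓

the result is g(x) = (7/9)x^2 - (143/324)x + 1127/729


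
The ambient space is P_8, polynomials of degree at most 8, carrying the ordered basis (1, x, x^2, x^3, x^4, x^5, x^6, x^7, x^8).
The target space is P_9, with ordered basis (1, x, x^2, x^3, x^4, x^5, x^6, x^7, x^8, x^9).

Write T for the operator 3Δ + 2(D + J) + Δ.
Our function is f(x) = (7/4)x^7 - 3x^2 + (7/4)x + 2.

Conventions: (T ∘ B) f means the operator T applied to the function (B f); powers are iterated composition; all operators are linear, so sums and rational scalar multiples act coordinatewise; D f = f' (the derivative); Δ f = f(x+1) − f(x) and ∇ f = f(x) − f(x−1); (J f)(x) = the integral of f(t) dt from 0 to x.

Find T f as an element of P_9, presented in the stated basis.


Δ f = (49/4)x^6 + (147/4)x^5 + (245/4)x^4 + (245/4)x^3 + (147/4)x^2 + (25/4)x + 1/2
(3Δ) f = (147/4)x^6 + (441/4)x^5 + (735/4)x^4 + (735/4)x^3 + (441/4)x^2 + (75/4)x + 3/2
D f = (49/4)x^6 - 6x + 7/4
J f = (7/32)x^8 - x^3 + (7/8)x^2 + 2x
(D + J) f = (7/32)x^8 + (49/4)x^6 - x^3 + (7/8)x^2 - 4x + 7/4
(2(D + J)) f = (7/16)x^8 + (49/2)x^6 - 2x^3 + (7/4)x^2 - 8x + 7/2
Δ f = (49/4)x^6 + (147/4)x^5 + (245/4)x^4 + (245/4)x^3 + (147/4)x^2 + (25/4)x + 1/2
(3Δ + 2(D + J) + Δ) f = (7/16)x^8 + (147/2)x^6 + 147x^5 + 245x^4 + 243x^3 + (595/4)x^2 + 17x + 11/2

the image equals g(x) = (7/16)x^8 + (147/2)x^6 + 147x^5 + 245x^4 + 243x^3 + (595/4)x^2 + 17x + 11/2


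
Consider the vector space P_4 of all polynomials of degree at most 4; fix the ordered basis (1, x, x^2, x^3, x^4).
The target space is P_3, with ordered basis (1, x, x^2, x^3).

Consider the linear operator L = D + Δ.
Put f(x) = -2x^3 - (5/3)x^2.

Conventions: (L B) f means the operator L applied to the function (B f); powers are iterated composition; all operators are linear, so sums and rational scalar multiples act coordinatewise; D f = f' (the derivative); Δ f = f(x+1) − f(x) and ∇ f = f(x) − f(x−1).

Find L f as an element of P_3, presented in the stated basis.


the image equals g(x) = -12x^2 - (38/3)x - 11/3

D f = -6x^2 - (10/3)x
Δ f = -6x^2 - (28/3)x - 11/3
(D + Δ) f = -12x^2 - (38/3)x - 11/3


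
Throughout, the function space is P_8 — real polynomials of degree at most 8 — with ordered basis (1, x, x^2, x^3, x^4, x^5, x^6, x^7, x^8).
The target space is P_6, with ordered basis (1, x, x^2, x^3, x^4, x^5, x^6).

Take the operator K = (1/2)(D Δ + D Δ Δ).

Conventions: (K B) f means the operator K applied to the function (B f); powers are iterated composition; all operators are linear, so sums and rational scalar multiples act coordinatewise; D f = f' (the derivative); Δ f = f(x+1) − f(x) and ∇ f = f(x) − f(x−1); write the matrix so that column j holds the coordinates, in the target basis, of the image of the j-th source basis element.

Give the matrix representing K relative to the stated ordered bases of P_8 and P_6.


image of 1: 0
image of x: 0
image of x^2: 1
image of x^3: 3x + 9/2
image of x^4: 6x^2 + 18x + 14
image of x^5: 10x^3 + 45x^2 + 70x + 75/2
image of x^6: 15x^4 + 90x^3 + 210x^2 + 225x + 93
image of x^7: 21x^5 + (315/2)x^4 + 490x^3 + (1575/2)x^2 + 651x + 441/2
image of x^8: 28x^6 + 252x^5 + 980x^4 + 2100x^3 + 2604x^2 + 1764x + 508
each image's coordinates form column j of the matrix

the matrix is [[0, 0, 1, 9/2, 14, 75/2, 93, 441/2, 508]; [0, 0, 0, 3, 18, 70, 225, 651, 1764]; [0, 0, 0, 0, 6, 45, 210, 1575/2, 2604]; [0, 0, 0, 0, 0, 10, 90, 490, 2100]; [0, 0, 0, 0, 0, 0, 15, 315/2, 980]; [0, 0, 0, 0, 0, 0, 0, 21, 252]; [0, 0, 0, 0, 0, 0, 0, 0, 28]] (rows listed top to bottom)


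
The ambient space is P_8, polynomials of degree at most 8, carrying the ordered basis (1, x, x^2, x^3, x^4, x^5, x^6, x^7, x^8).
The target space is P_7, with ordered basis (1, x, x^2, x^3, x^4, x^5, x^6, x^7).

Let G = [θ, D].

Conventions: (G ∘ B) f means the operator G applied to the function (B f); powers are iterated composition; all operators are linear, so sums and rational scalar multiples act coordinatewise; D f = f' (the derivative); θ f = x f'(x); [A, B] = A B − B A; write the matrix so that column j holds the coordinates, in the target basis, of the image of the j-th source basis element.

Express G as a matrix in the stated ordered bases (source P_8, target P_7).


the matrix is [[0, -1, 0, 0, 0, 0, 0, 0, 0]; [0, 0, -2, 0, 0, 0, 0, 0, 0]; [0, 0, 0, -3, 0, 0, 0, 0, 0]; [0, 0, 0, 0, -4, 0, 0, 0, 0]; [0, 0, 0, 0, 0, -5, 0, 0, 0]; [0, 0, 0, 0, 0, 0, -6, 0, 0]; [0, 0, 0, 0, 0, 0, 0, -7, 0]; [0, 0, 0, 0, 0, 0, 0, 0, -8]] (rows listed top to bottom)

image of 1: 0
image of x: -1
image of x^2: -2x
image of x^3: -3x^2
image of x^4: -4x^3
image of x^5: -5x^4
image of x^6: -6x^5
image of x^7: -7x^6
image of x^8: -8x^7
each image's coordinates form column j of the matrix


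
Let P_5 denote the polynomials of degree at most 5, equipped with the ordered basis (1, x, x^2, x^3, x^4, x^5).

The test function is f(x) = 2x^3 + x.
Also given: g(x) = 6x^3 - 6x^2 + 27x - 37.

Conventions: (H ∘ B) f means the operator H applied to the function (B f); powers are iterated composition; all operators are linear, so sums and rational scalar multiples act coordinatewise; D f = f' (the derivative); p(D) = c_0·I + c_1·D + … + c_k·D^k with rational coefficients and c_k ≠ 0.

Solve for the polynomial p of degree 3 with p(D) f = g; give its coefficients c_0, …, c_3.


p(D) = 3·I − D + 2·D^2 − 3·D^3, i.e. c_0 = 3, c_1 = -1, c_2 = 2, c_3 = -3

D^0 f = 2x^3 + x
D^1 f = 6x^2 + 1
D^2 f = 12x
D^3 f = 12
matching coefficients of g against c_0 f + c_1 Df + … from the top degree down determines the c_i
solution: c_0 = 3, c_1 = -1, c_2 = 2, c_3 = -3


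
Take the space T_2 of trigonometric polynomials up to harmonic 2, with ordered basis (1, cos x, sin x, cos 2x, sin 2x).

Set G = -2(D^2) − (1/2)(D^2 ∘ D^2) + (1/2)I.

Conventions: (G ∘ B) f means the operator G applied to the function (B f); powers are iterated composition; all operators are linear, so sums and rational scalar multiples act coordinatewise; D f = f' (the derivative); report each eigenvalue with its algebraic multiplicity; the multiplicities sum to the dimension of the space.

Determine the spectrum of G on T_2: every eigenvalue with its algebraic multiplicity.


λ = 1/2 (multiplicity 3), λ = 2 (multiplicity 2)

image of 1: 1/2
image of cos x: 2cos x
image of sin x: 2sin x
image of cos 2x: (1/2)cos 2x
image of sin 2x: (1/2)sin 2x
the matrix is diagonal; its diagonal is (1/2, 2, 2, 1/2, 1/2)
for a triangular matrix the eigenvalues are the diagonal entries, with algebraic multiplicity their repetition count


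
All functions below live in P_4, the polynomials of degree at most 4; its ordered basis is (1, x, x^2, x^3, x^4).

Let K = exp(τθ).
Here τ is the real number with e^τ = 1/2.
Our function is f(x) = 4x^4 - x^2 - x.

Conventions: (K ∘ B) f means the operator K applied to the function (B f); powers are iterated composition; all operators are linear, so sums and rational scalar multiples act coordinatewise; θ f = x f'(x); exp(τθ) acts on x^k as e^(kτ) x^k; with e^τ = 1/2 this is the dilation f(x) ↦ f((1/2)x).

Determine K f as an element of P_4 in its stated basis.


the image equals g(x) = (1/4)x^4 - (1/4)x^2 - (1/2)x

exp(τθ) x^k = e^(kτ) x^k; with e^τ = 1/2 this sends x^k to (1/2)^k x^k
x ↦ 1/2 x
x^2 ↦ 1/4 x^2
x^4 ↦ 1/16 x^4
applying this coordinatewise to f: exp(τθ) f = (1/4)x^4 - (1/4)x^2 - (1/2)x


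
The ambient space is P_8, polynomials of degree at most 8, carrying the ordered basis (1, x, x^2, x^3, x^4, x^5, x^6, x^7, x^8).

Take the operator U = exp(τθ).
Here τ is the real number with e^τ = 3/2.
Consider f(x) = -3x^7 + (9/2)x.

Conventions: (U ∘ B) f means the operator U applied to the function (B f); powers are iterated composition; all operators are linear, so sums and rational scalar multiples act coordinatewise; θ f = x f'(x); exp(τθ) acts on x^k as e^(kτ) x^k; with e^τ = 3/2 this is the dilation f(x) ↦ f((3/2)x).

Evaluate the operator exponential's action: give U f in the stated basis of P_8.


the result is g(x) = -(6561/128)x^7 + (27/4)x

exp(τθ) x^k = e^(kτ) x^k; with e^τ = 3/2 this sends x^k to (3/2)^k x^k
x ↦ 3/2 x
x^7 ↦ 2187/128 x^7
applying this coordinatewise to f: exp(τθ) f = -(6561/128)x^7 + (27/4)x


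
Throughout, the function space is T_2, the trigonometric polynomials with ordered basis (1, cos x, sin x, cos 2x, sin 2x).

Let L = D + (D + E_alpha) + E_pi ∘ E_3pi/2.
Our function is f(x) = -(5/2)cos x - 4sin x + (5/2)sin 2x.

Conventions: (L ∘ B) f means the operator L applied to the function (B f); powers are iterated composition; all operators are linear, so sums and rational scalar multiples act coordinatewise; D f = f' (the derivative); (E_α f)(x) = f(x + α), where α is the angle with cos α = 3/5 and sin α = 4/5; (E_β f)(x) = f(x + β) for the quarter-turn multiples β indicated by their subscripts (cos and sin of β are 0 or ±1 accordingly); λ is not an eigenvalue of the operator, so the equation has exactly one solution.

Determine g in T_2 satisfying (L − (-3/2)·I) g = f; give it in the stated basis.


write g with unknown coordinates in the stated basis and equate coefficients in (L − (-3/2)·I) g = f
solving from the highest basis element down gives g = (199/377)cos x - (358/377)sin x - (248/493)cos 2x + (11/493)sin 2x
check: L g = -(1241/377)cos x - (971/377)sin x + (372/493)cos 2x + (1216/493)sin 2x
so L g − (-3/2)·g = -(5/2)cos x - 4sin x + (5/2)sin 2x = f ✓

the result is g(x) = (199/377)cos x - (358/377)sin x - (248/493)cos 2x + (11/493)sin 2x


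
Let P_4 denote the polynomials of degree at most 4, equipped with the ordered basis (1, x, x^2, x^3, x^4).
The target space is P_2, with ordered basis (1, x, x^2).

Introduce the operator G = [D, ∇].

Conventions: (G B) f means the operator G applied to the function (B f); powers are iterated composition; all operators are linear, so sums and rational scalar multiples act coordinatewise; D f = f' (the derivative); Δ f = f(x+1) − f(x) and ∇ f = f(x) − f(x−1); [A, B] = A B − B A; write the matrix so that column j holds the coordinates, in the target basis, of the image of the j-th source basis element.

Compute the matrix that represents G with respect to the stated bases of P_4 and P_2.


image of 1: 0
image of x: 0
image of x^2: 0
image of x^3: 0
image of x^4: 0
each image's coordinates form column j of the matrix

the matrix is [[0, 0, 0, 0, 0]; [0, 0, 0, 0, 0]; [0, 0, 0, 0, 0]] (rows listed top to bottom)


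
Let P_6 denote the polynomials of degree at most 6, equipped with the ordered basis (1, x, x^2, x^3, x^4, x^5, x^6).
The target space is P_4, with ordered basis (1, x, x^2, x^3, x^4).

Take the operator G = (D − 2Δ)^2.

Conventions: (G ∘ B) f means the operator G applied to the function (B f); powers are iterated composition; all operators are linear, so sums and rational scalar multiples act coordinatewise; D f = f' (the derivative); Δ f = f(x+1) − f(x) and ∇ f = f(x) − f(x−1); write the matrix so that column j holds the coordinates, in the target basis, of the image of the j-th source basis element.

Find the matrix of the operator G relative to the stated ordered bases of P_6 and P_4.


image of 1: 0
image of x: 0
image of x^2: 2
image of x^3: 6x + 12
image of x^4: 12x^2 + 48x + 40
image of x^5: 20x^3 + 120x^2 + 200x + 100
image of x^6: 30x^4 + 240x^3 + 600x^2 + 600x + 224
each image's coordinates form column j of the matrix

the matrix is [[0, 0, 2, 12, 40, 100, 224]; [0, 0, 0, 6, 48, 200, 600]; [0, 0, 0, 0, 12, 120, 600]; [0, 0, 0, 0, 0, 20, 240]; [0, 0, 0, 0, 0, 0, 30]] (rows listed top to bottom)


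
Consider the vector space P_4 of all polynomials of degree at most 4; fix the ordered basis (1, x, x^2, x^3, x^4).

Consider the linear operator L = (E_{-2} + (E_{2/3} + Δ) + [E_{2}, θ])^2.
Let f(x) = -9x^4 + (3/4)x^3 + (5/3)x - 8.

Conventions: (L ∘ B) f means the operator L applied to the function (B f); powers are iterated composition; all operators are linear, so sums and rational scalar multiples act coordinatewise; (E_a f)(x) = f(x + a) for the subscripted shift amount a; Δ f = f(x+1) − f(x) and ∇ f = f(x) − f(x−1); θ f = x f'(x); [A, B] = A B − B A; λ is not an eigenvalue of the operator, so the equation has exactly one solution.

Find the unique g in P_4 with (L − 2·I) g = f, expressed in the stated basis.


write g with unknown coordinates in the stated basis and equate coefficients in (L − 2·I) g = f
solving from the highest basis element down gives g = -(9/2)x^4 + (483/8)x^3 + (789/4)x^2 - (38839/8)x + 566635/72
check: L g = -18x^4 + (243/2)x^3 + (789/2)x^2 - (116497/12)x + 566347/36
so L g − 2·g = -9x^4 + (3/4)x^3 + (5/3)x - 8 = f ✓

the result is g(x) = -(9/2)x^4 + (483/8)x^3 + (789/4)x^2 - (38839/8)x + 566635/72


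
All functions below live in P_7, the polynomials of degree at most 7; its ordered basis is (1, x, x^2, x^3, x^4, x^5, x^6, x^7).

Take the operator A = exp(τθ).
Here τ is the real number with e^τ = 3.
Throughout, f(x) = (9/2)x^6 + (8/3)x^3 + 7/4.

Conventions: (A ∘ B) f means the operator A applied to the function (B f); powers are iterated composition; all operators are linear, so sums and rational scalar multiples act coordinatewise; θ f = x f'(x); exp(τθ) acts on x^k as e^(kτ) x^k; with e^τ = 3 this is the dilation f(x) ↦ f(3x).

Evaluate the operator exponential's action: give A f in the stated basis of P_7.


the image equals g(x) = (6561/2)x^6 + 72x^3 + 7/4

exp(τθ) x^k = e^(kτ) x^k; with e^τ = 3 this sends x^k to 3^k x^k
x^3 ↦ 27 x^3
x^6 ↦ 729 x^6
applying this coordinatewise to f: exp(τθ) f = (6561/2)x^6 + 72x^3 + 7/4


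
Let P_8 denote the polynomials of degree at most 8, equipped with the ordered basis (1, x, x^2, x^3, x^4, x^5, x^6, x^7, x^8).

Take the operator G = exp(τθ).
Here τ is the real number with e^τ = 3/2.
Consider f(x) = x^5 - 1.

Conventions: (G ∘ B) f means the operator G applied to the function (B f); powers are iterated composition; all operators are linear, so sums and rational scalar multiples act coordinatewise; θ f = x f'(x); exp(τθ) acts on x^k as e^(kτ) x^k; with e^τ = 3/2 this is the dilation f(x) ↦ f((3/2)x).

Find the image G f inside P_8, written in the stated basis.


the image equals g(x) = (243/32)x^5 - 1

exp(τθ) x^k = e^(kτ) x^k; with e^τ = 3/2 this sends x^k to (3/2)^k x^k
x^5 ↦ 243/32 x^5
applying this coordinatewise to f: exp(τθ) f = (243/32)x^5 - 1


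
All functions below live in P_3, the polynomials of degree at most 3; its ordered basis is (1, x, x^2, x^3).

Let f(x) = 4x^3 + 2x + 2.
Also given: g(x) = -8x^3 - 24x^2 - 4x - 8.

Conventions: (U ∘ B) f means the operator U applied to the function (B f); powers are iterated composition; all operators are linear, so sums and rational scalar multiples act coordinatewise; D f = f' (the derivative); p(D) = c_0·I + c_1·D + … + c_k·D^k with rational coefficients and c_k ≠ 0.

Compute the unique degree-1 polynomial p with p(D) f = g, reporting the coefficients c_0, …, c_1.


D^0 f = 4x^3 + 2x + 2
D^1 f = 12x^2 + 2
matching coefficients of g against c_0 f + c_1 Df + … from the top degree down determines the c_i
solution: c_0 = -2, c_1 = -2

c_0 = -2, c_1 = -2


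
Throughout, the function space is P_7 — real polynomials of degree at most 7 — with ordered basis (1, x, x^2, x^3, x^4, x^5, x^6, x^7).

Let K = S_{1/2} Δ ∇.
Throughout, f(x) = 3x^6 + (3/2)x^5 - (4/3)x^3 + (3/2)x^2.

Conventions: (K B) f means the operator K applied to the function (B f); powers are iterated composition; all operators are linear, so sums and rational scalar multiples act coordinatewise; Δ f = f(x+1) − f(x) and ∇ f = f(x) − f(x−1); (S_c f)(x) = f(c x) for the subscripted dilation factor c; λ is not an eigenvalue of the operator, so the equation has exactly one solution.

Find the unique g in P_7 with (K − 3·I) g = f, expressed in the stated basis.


the image equals g(x) = -x^6 - (1/2)x^5 - (5/8)x^4 + (1/36)x^3 - (29/8)x^2 - (29/36)x - 7/2

write g with unknown coordinates in the stated basis and equate coefficients in (K − 3·I) g = f
solving from the highest basis element down gives g = -x^6 - (1/2)x^5 - (5/8)x^4 + (1/36)x^3 - (29/8)x^2 - (29/36)x - 7/2
check: K g = -(15/8)x^4 - (5/4)x^3 - (75/8)x^2 - (29/12)x - 21/2
so K g − 3·g = 3x^6 + (3/2)x^5 - (4/3)x^3 + (3/2)x^2 = f ✓


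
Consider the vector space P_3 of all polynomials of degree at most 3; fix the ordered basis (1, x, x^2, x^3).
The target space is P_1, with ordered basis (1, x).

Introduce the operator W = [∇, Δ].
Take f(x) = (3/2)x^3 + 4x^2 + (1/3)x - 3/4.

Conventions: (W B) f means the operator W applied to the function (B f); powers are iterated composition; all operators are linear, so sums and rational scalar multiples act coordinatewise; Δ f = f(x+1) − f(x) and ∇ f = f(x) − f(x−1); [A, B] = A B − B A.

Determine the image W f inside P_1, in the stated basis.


Δ f = (9/2)x^2 + (25/2)x + 35/6
∇ Δ f = 9x + 8
∇ f = (9/2)x^2 + (7/2)x - 13/6
Δ ∇ f = 9x + 8
[∇, Δ] f = 0

the result is g(x) = 0
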